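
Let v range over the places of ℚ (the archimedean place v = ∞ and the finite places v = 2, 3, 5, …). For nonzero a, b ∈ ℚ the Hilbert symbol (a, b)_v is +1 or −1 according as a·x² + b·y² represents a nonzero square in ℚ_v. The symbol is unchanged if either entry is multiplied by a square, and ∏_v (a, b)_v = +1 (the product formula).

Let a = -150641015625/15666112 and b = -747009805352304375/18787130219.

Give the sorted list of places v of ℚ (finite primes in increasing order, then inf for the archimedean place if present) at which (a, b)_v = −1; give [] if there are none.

(a, b) ≡ (-7, -1315237) mod (ℚ^×)²; places V = {2, 3, 5, 7, 11, 13, 17, 19, 23, 29, 31, ∞}.
(a,b)_17: α=-2, u≡11; β=-4, v≡15 (mod 17); (11|17)=-1, (15|17)=+1; sign (−1)^0·-1^-4·+1^-2 = +1.
(a,b)_3: α=6, u≡2; β=6, v≡2 (mod 3); (2|3)=-1, (2|3)=-1; sign (−1)^0·-1^6·-1^6 = +1.
(a,b)_19: α=0, u≡2; β=1, v≡12 (mod 19); (2|19)=-1, (12|19)=-1; sign (−1)^0·-1^1·-1^0 = -1.
(a,b)_∞: sgn(-7)=−, sgn(-1315237)=−, so -1.
(a,b)_31: α=0, u≡27; β=1, v≡17 (mod 31); (27|31)=-1, (17|31)=-1; sign (−1)^0·-1^1·-1^0 = -1.
(a,b)_29: α=0, u≡9; β=1, v≡12 (mod 29); (9|29)=+1, (12|29)=-1; sign (−1)^0·+1^1·-1^0 = +1.
(a,b)_2: α=-6, β=0; u≡1, v≡3 (mod 8); ε(u)ε(v)=0·1, αω(v)=-6·1, βω(u)=0·0; sum ≡ 0  ⇒  +1.
(a,b)_5: α=8, u≡2; β=4, v≡2 (mod 5); (2|5)=-1, (2|5)=-1; sign (−1)^0·-1^4·-1^8 = +1.
(a,b)_7: α=-1, u≡3; β=3, v≡6 (mod 7); (3|7)=-1, (6|7)=-1; sign (−1)^1·-1^3·-1^-1 = -1.
(a,b)_13: α=0, u≡8; β=-2, v≡9 (mod 13); (8|13)=-1, (9|13)=+1; sign (−1)^0·-1^-2·+1^0 = +1.
(a,b)_11: α=-2, u≡5; β=-3, v≡3 (mod 11); (5|11)=+1, (3|11)=+1; sign (−1)^0·+1^-3·+1^-2 = +1.
(a,b)_23: α=2, u≡16; β=4, v≡13 (mod 23); (16|23)=+1, (13|23)=+1; sign (−1)^0·+1^4·+1^2 = +1.
Ram(-7, -1315237) = {7, 19, 31, ∞}; no ℚ_7-point on the conic.

[7, 19, 31, inf]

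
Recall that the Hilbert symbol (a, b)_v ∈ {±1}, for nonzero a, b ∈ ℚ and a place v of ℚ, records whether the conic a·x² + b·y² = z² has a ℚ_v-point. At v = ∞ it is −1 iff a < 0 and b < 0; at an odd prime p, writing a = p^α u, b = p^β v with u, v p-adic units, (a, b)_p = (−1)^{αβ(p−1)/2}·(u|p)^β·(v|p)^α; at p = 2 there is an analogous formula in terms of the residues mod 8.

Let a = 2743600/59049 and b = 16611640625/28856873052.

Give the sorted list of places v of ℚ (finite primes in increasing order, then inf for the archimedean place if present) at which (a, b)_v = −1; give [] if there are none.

[2, 7]

Mod squares: a ≡ 19, b ≡ 20615. Check v ∈ {∞, 2, 3, 5, 7, 19, 29, 31, 41}.
v=41: a=41^0·(≡14), b=41^-2·(≡21) mod 41; (14|41)=-1, (21|41)=+1; (−1)^{0·-2·20}·(-1)^-2·(+1)^0 = +1.
v=29: a=29^0·(≡11), b=29^-2·(≡7) mod 29; (11|29)=-1, (7|29)=+1; (−1)^{0·-2·14}·(-1)^-2·(+1)^0 = +1.
v=∞: 19 > 0 and 20615 > 0  ⇒  (a,b)_∞ = +1.
v=7: a=7^0·(≡5), b=7^-1·(≡5) mod 7; (5|7)=-1, (5|7)=-1; (−1)^{0·-1·3}·(-1)^-1·(-1)^0 = -1.
v=19: a=19^3·(≡6), b=19^3·(≡10) mod 19; (6|19)=+1, (10|19)=-1; (−1)^{3·3·9}·(+1)^3·(-1)^3 = +1.
v=2: v_2(a)=4, v_2(b)=-2; units ≡ 3, 7 (mod 8); ε·ε+αω+βω = 1·1+4·0+-2·1 ≡ 1  ⇒  (a,b)_2 = -1.
v=5: a=5^2·(≡1), b=5^7·(≡2) mod 5; (1|5)=+1, (2|5)=-1; (−1)^{2·7·2}·(+1)^7·(-1)^2 = +1.
v=3: a=3^-10·(≡1), b=3^-6·(≡2) mod 3; (1|3)=+1, (2|3)=-1; (−1)^{-10·-6·1}·(+1)^-6·(-1)^-10 = +1.
v=31: a=31^0·(≡4), b=31^1·(≡2) mod 31; (4|31)=+1, (2|31)=+1; (−1)^{0·1·15}·(+1)^1·(+1)^0 = +1.
|Ram(19, 20615)| = 2, even; anisotropic at {2, 7}.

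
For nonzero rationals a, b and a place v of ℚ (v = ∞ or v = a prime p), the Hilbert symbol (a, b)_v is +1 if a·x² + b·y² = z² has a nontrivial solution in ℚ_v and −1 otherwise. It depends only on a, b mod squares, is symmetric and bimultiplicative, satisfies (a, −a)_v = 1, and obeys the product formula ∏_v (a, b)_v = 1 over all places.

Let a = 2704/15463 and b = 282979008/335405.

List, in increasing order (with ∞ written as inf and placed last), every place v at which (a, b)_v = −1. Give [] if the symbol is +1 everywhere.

[2, 5, 7, 17]

Mod squares: a ≡ 7, b ≡ 1615. Check v ∈ {∞, 2, 3, 5, 7, 13, 17, 19, 37, 47}.
v=13: a=13^2·(≡7), b=13^2·(≡9) mod 13; (7|13)=-1, (9|13)=+1; (−1)^{2·2·6}·(-1)^2·(+1)^2 = +1.
v=19: a=19^0·(≡17), b=19^1·(≡6) mod 19; (17|19)=+1, (6|19)=+1; (−1)^{0·1·9}·(+1)^1·(+1)^0 = +1.
v=∞: 7 > 0 and 1615 > 0  ⇒  (a,b)_∞ = +1.
v=37: a=37^0·(≡36), b=37^-2·(≡23) mod 37; (36|37)=+1, (23|37)=-1; (−1)^{0·-2·18}·(+1)^-2·(-1)^0 = +1.
v=17: a=17^0·(≡12), b=17^1·(≡3) mod 17; (12|17)=-1, (3|17)=-1; (−1)^{0·1·8}·(-1)^1·(-1)^0 = -1.
v=2: v_2(a)=4, v_2(b)=6; units ≡ 7, 7 (mod 8); ε·ε+αω+βω = 1·1+4·0+6·0 ≡ 1  ⇒  (a,b)_2 = -1.
v=47: a=47^-2·(≡17), b=47^0·(≡36) mod 47; (17|47)=+1, (36|47)=+1; (−1)^{-2·0·23}·(+1)^0·(+1)^-2 = +1.
v=3: a=3^0·(≡1), b=3^4·(≡1) mod 3; (1|3)=+1, (1|3)=+1; (−1)^{0·4·1}·(+1)^4·(+1)^0 = +1.
v=7: a=7^-1·(≡4), b=7^-2·(≡3) mod 7; (4|7)=+1, (3|7)=-1; (−1)^{-1·-2·3}·(+1)^-2·(-1)^-1 = -1.
v=5: a=5^0·(≡3), b=5^-1·(≡3) mod 5; (3|5)=-1, (3|5)=-1; (−1)^{0·-1·2}·(-1)^-1·(-1)^0 = -1.
Ram(7, 1615) = {2, 5, 7, 17}; no ℚ_2-point on the conic.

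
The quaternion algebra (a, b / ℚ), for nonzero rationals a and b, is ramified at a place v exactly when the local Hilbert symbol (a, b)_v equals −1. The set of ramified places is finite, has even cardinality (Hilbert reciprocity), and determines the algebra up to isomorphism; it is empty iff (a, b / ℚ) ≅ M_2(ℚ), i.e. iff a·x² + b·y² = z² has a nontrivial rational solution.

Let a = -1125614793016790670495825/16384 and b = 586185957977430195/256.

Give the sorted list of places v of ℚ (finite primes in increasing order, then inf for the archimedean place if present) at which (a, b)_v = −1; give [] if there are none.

[2, 5, 17, 29]

Mod squares: a ≡ -33918646993, b ≡ 441595. Check v ∈ {∞, 2, 3, 5, 7, 11, 17, 19, 29, 31, 37, 41}.
v=29: a=29^3·(≡9), b=29^2·(≡15) mod 29; (9|29)=+1, (15|29)=-1; (−1)^{3·2·14}·(+1)^2·(-1)^3 = -1.
v=37: a=37^1·(≡34), b=37^1·(≡9) mod 37; (34|37)=+1, (9|37)=+1; (−1)^{1·1·18}·(+1)^1·(+1)^1 = +1.
v=3: a=3^2·(≡2), b=3^2·(≡1) mod 3; (2|3)=-1, (1|3)=+1; (−1)^{2·2·1}·(-1)^2·(+1)^2 = +1.
v=2: v_2(a)=-14, v_2(b)=-8; units ≡ 7, 3 (mod 8); ε·ε+αω+βω = 1·1+-14·1+-8·0 ≡ 1  ⇒  (a,b)_2 = -1.
v=∞: -33918646993 < 0 and 441595 > 0  ⇒  (a,b)_∞ = +1.
v=11: a=11^1·(≡9), b=11^1·(≡2) mod 11; (9|11)=+1, (2|11)=-1; (−1)^{1·1·5}·(+1)^1·(-1)^1 = +1.
v=19: a=19^3·(≡10), b=19^2·(≡11) mod 19; (10|19)=-1, (11|19)=+1; (−1)^{3·2·9}·(-1)^2·(+1)^3 = +1.
v=7: a=7^1·(≡6), b=7^1·(≡4) mod 7; (6|7)=-1, (4|7)=+1; (−1)^{1·1·3}·(-1)^1·(+1)^1 = +1.
v=31: a=31^1·(≡12), b=31^1·(≡19) mod 31; (12|31)=-1, (19|31)=+1; (−1)^{1·1·15}·(-1)^1·(+1)^1 = +1.
v=41: a=41^3·(≡34), b=41^2·(≡25) mod 41; (34|41)=-1, (25|41)=+1; (−1)^{3·2·20}·(-1)^2·(+1)^3 = +1.
v=5: a=5^2·(≡3), b=5^1·(≡4) mod 5; (3|5)=-1, (4|5)=+1; (−1)^{2·1·2}·(-1)^1·(+1)^2 = -1.
v=17: a=17^3·(≡2), b=17^2·(≡6) mod 17; (2|17)=+1, (6|17)=-1; (−1)^{3·2·8}·(+1)^2·(-1)^3 = -1.
|Ram(-33918646993, 441595)| = 4, even; anisotropic at {2, 5, 17, 29}.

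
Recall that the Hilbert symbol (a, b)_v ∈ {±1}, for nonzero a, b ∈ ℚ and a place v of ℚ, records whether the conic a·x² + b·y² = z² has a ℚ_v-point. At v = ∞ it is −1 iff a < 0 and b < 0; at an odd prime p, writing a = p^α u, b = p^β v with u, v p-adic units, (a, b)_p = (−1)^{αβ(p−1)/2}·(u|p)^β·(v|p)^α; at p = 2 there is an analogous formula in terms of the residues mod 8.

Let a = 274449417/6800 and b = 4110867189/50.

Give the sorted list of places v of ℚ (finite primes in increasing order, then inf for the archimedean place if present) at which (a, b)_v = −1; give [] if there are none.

Mod squares: a ≡ 45849, b ≡ 7549802. Check v ∈ {∞, 2, 3, 5, 11, 13, 17, 19, 29, 31}.
v=∞: 45849 > 0 and 7549802 > 0  ⇒  (a,b)_∞ = +1.
v=19: a=19^0·(≡8), b=19^1·(≡17) mod 19; (8|19)=-1, (17|19)=+1; (−1)^{0·1·9}·(-1)^1·(+1)^0 = -1.
v=2: v_2(a)=-4, v_2(b)=-1; units ≡ 1, 5 (mod 8); ε·ε+αω+βω = 0·0+-4·1+-1·0 ≡ 0  ⇒  (a,b)_2 = +1.
v=31: a=31^1·(≡15), b=31^1·(≡30) mod 31; (15|31)=-1, (30|31)=-1; (−1)^{1·1·15}·(-1)^1·(-1)^1 = -1.
v=13: a=13^0·(≡8), b=13^1·(≡7) mod 13; (8|13)=-1, (7|13)=-1; (−1)^{0·1·6}·(-1)^1·(-1)^0 = -1.
v=17: a=17^-1·(≡12), b=17^1·(≡1) mod 17; (12|17)=-1, (1|17)=+1; (−1)^{-1·1·8}·(-1)^1·(+1)^-1 = -1.
v=3: a=3^1·(≡1), b=3^2·(≡2) mod 3; (1|3)=+1, (2|3)=-1; (−1)^{1·2·1}·(+1)^2·(-1)^1 = -1.
v=29: a=29^3·(≡27), b=29^1·(≡24) mod 29; (27|29)=-1, (24|29)=+1; (−1)^{3·1·14}·(-1)^1·(+1)^3 = -1.
v=5: a=5^-2·(≡1), b=5^-2·(≡2) mod 5; (1|5)=+1, (2|5)=-1; (−1)^{-2·-2·2}·(+1)^-2·(-1)^-2 = +1.
v=11: a=11^2·(≡5), b=11^2·(≡8) mod 11; (5|11)=+1, (8|11)=-1; (−1)^{2·2·5}·(+1)^2·(-1)^2 = +1.
(45849, 7549802 / ℚ) ramifies at {3, 13, 17, 19, 29, 31}: a division algebra.

[3, 13, 17, 19, 29, 31]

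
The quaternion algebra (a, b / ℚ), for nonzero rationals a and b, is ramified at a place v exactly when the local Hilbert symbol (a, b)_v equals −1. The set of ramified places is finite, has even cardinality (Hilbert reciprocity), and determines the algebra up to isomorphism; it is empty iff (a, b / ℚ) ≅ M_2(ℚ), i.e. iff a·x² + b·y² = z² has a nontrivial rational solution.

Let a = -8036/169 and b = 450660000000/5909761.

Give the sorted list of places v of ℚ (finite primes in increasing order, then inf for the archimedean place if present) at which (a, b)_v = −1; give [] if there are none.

[29, 41]

Mod squares: a ≡ -41, b ≡ 112665. Check v ∈ {∞, 2, 3, 5, 7, 11, 13, 17, 29, 37, 41}.
v=∞: -41 < 0 and 112665 > 0  ⇒  (a,b)_∞ = +1.
v=29: a=29^0·(≡18), b=29^1·(≡22) mod 29; (18|29)=-1, (22|29)=+1; (−1)^{0·1·14}·(-1)^1·(+1)^0 = -1.
v=11: a=11^0·(≡4), b=11^-2·(≡1) mod 11; (4|11)=+1, (1|11)=+1; (−1)^{0·-2·5}·(+1)^-2·(+1)^0 = +1.
v=41: a=41^1·(≡10), b=41^0·(≡6) mod 41; (10|41)=+1, (6|41)=-1; (−1)^{1·0·20}·(+1)^0·(-1)^1 = -1.
v=5: a=5^0·(≡1), b=5^7·(≡3) mod 5; (1|5)=+1, (3|5)=-1; (−1)^{0·7·2}·(+1)^7·(-1)^0 = +1.
v=7: a=7^2·(≡4), b=7^1·(≡2) mod 7; (4|7)=+1, (2|7)=+1; (−1)^{2·1·3}·(+1)^1·(+1)^2 = +1.
v=17: a=17^0·(≡12), b=17^-2·(≡11) mod 17; (12|17)=-1, (11|17)=-1; (−1)^{0·-2·8}·(-1)^-2·(-1)^0 = +1.
v=2: v_2(a)=2, v_2(b)=8; units ≡ 7, 1 (mod 8); ε·ε+αω+βω = 1·0+2·0+8·0 ≡ 0  ⇒  (a,b)_2 = +1.
v=3: a=3^0·(≡1), b=3^1·(≡1) mod 3; (1|3)=+1, (1|3)=+1; (−1)^{0·1·1}·(+1)^1·(+1)^0 = +1.
v=13: a=13^-2·(≡11), b=13^-2·(≡11) mod 13; (11|13)=-1, (11|13)=-1; (−1)^{-2·-2·6}·(-1)^-2·(-1)^-2 = +1.
v=37: a=37^0·(≡12), b=37^1·(≡34) mod 37; (12|37)=+1, (34|37)=+1; (−1)^{0·1·18}·(+1)^1·(+1)^0 = +1.
|Ram(-41, 112665)| = 2, even; anisotropic at {29, 41}.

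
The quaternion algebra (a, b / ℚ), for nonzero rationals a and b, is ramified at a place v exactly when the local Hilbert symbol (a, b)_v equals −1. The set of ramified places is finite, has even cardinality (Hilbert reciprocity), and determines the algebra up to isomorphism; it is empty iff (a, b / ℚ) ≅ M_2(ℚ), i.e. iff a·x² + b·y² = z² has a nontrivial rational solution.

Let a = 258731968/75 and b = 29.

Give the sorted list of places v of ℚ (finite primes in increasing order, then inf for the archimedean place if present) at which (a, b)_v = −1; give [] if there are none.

[3, 11, 19, 29]

(a, b) ≡ (14421, 29) mod (ℚ^×)²; places V = {2, 3, 5, 11, 19, 23, 29, ∞}.
(a,b)_29: α=2, u≡18; β=1, v≡1 (mod 29); (18|29)=-1, (1|29)=+1; sign (−1)^0·-1^1·+1^2 = -1.
(a,b)_2: α=6, β=0; u≡5, v≡5 (mod 8); ε(u)ε(v)=0·0, αω(v)=6·1, βω(u)=0·1; sum ≡ 0  ⇒  +1.
(a,b)_23: α=1, u≡9; β=0, v≡6 (mod 23); (9|23)=+1, (6|23)=+1; sign (−1)^0·+1^0·+1^1 = +1.
(a,b)_∞: sgn(14421)=+, sgn(29)=+, so +1.
(a,b)_5: α=-2, u≡1; β=0, v≡4 (mod 5); (1|5)=+1, (4|5)=+1; sign (−1)^0·+1^0·+1^-2 = +1.
(a,b)_19: α=1, u≡18; β=0, v≡10 (mod 19); (18|19)=-1, (10|19)=-1; sign (−1)^0·-1^0·-1^1 = -1.
(a,b)_3: α=-1, u≡1; β=0, v≡2 (mod 3); (1|3)=+1, (2|3)=-1; sign (−1)^0·+1^0·-1^-1 = -1.
(a,b)_11: α=1, u≡7; β=0, v≡7 (mod 11); (7|11)=-1, (7|11)=-1; sign (−1)^0·-1^0·-1^1 = -1.
(14421, 29 / ℚ) ramifies at {3, 11, 19, 29}: a division algebra.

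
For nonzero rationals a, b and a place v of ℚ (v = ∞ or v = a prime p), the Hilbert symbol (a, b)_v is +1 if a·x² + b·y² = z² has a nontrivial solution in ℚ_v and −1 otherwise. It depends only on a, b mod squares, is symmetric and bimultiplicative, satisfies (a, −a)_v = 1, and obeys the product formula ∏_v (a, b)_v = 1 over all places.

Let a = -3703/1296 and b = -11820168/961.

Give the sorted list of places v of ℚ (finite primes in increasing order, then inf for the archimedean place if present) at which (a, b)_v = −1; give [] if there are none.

(a, b) ≡ (-7, -36482) mod (ℚ^×)²; places V = {2, 3, 7, 17, 23, 29, 31, 37, ∞}.
(a,b)_2: α=-4, β=3; u≡1, v≡7 (mod 8); ε(u)ε(v)=0·1, αω(v)=-4·0, βω(u)=3·0; sum ≡ 0  ⇒  +1.
(a,b)_23: α=2, u≡2; β=0, v≡20 (mod 23); (2|23)=+1, (20|23)=-1; sign (−1)^0·+1^0·-1^2 = +1.
(a,b)_17: α=0, u≡5; β=1, v≡9 (mod 17); (5|17)=-1, (9|17)=+1; sign (−1)^0·-1^1·+1^0 = -1.
(a,b)_29: α=0, u≡28; β=1, v≡8 (mod 29); (28|29)=+1, (8|29)=-1; sign (−1)^0·+1^1·-1^0 = +1.
(a,b)_∞: sgn(-7)=−, sgn(-36482)=−, so -1.
(a,b)_31: α=0, u≡23; β=-2, v≡8 (mod 31); (23|31)=-1, (8|31)=+1; sign (−1)^0·-1^-2·+1^0 = +1.
(a,b)_37: α=0, u≡34; β=1, v≡6 (mod 37); (34|37)=+1, (6|37)=-1; sign (−1)^0·+1^1·-1^0 = +1.
(a,b)_3: α=-4, u≡2; β=4, v≡1 (mod 3); (2|3)=-1, (1|3)=+1; sign (−1)^0·-1^4·+1^-4 = +1.
(a,b)_7: α=1, u≡3; β=0, v≡2 (mod 7); (3|7)=-1, (2|7)=+1; sign (−1)^0·-1^0·+1^1 = +1.
(-7, -36482 / ℚ) ramifies at {17, ∞}: a division algebra.

[17, inf]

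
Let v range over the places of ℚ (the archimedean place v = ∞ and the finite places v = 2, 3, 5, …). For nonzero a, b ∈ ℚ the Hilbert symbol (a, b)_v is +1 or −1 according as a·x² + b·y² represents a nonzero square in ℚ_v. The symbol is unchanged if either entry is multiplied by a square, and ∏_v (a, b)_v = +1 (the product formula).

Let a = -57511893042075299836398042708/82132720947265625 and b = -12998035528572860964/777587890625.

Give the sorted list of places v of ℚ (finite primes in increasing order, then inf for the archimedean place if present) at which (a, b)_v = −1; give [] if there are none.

Mod squares: a ≡ -1092845, b ≡ -65. Check v ∈ {∞, 2, 3, 5, 7, 11, 13, 17, 19, 23, 43}.
v=∞: -1092845 < 0 and -65 < 0  ⇒  (a,b)_∞ = -1.
v=7: a=7^-2·(≡2), b=7^-2·(≡6) mod 7; (2|7)=+1, (6|7)=-1; (−1)^{-2·-2·3}·(+1)^-2·(-1)^-2 = +1.
v=5: a=5^-17·(≡4), b=5^-13·(≡3) mod 5; (4|5)=+1, (3|5)=-1; (−1)^{-17·-13·2}·(+1)^-13·(-1)^-17 = -1.
v=11: a=11^2·(≡3), b=11^2·(≡3) mod 11; (3|11)=+1, (3|11)=+1; (−1)^{2·2·5}·(+1)^2·(+1)^2 = +1.
v=13: a=13^-3·(≡8), b=13^-1·(≡8) mod 13; (8|13)=-1, (8|13)=-1; (−1)^{-3·-1·6}·(-1)^-1·(-1)^-3 = +1.
v=2: v_2(a)=2, v_2(b)=2; units ≡ 3, 7 (mod 8); ε·ε+αω+βω = 1·1+2·0+2·1 ≡ 1  ⇒  (a,b)_2 = -1.
v=3: a=3^12·(≡1), b=3^6·(≡1) mod 3; (1|3)=+1, (1|3)=+1; (−1)^{12·6·1}·(+1)^6·(+1)^12 = +1.
v=43: a=43^3·(≡1), b=43^2·(≡16) mod 43; (1|43)=+1, (16|43)=+1; (−1)^{3·2·21}·(+1)^2·(+1)^3 = +1.
v=19: a=19^6·(≡11), b=19^4·(≡5) mod 19; (11|19)=+1, (5|19)=+1; (−1)^{6·4·9}·(+1)^4·(+1)^6 = +1.
v=17: a=17^3·(≡2), b=17^2·(≡11) mod 17; (2|17)=+1, (11|17)=-1; (−1)^{3·2·8}·(+1)^2·(-1)^3 = -1.
v=23: a=23^3·(≡18), b=23^2·(≡3) mod 23; (18|23)=+1, (3|23)=+1; (−1)^{3·2·11}·(+1)^2·(+1)^3 = +1.
(-1092845, -65 / ℚ) ramifies at {2, 5, 17, ∞}: a division algebra.

[2, 5, 17, inf]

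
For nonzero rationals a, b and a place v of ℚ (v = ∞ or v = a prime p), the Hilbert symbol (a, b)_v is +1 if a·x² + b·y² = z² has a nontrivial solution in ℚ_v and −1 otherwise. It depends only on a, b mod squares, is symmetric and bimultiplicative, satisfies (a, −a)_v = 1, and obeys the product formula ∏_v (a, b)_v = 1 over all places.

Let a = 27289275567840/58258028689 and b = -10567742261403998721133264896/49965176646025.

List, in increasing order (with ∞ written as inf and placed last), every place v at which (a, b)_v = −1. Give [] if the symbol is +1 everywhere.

[2, 11]

Mod squares: a ≡ 8510, b ≡ -9361. Check v ∈ {∞, 2, 3, 5, 7, 11, 13, 23, 29, 37, 41, 53}.
v=41: a=41^-2·(≡10), b=41^-4·(≡19) mod 41; (10|41)=+1, (19|41)=-1; (−1)^{-2·-4·20}·(+1)^-4·(-1)^-2 = +1.
v=23: a=23^1·(≡4), b=23^3·(≡17) mod 23; (4|23)=+1, (17|23)=-1; (−1)^{1·3·11}·(+1)^3·(-1)^1 = +1.
v=7: a=7^-2·(≡6), b=7^0·(≡5) mod 7; (6|7)=-1, (5|7)=-1; (−1)^{-2·0·3}·(-1)^0·(-1)^-2 = +1.
v=11: a=11^4·(≡7), b=11^5·(≡10) mod 11; (7|11)=-1, (10|11)=-1; (−1)^{4·5·5}·(-1)^5·(-1)^4 = -1.
v=2: v_2(a)=5, v_2(b)=14; units ≡ 7, 7 (mod 8); ε·ε+αω+βω = 1·1+5·0+14·0 ≡ 1  ⇒  (a,b)_2 = -1.
v=37: a=37^1·(≡24), b=37^3·(≡24) mod 37; (24|37)=-1, (24|37)=-1; (−1)^{1·3·18}·(-1)^3·(-1)^1 = +1.
v=29: a=29^-4·(≡1), b=29^-4·(≡6) mod 29; (1|29)=+1, (6|29)=+1; (−1)^{-4·-4·14}·(+1)^-4·(+1)^-4 = +1.
v=53: a=53^0·(≡34), b=53^2·(≡18) mod 53; (34|53)=-1, (18|53)=-1; (−1)^{0·2·26}·(-1)^2·(-1)^0 = +1.
v=5: a=5^1·(≡2), b=5^-2·(≡4) mod 5; (2|5)=-1, (4|5)=+1; (−1)^{1·-2·2}·(-1)^-2·(+1)^1 = +1.
v=3: a=3^4·(≡2), b=3^4·(≡2) mod 3; (2|3)=-1, (2|3)=-1; (−1)^{4·4·1}·(-1)^4·(-1)^4 = +1.
v=13: a=13^2·(≡7), b=13^4·(≡1) mod 13; (7|13)=-1, (1|13)=+1; (−1)^{2·4·6}·(-1)^4·(+1)^2 = +1.
v=∞: 8510 > 0 and -9361 < 0  ⇒  (a,b)_∞ = +1.
(8510, -9361 / ℚ) ramifies at {2, 11}: a division algebra.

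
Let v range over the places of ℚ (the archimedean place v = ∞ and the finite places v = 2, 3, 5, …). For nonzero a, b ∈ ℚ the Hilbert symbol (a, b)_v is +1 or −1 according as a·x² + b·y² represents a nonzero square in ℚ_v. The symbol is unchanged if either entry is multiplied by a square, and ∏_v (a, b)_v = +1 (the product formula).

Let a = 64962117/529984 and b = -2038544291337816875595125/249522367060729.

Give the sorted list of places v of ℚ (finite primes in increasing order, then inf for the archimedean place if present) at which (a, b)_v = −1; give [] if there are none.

[5, 17]

Mod squares: a ≡ 493, b ≡ -32045. Check v ∈ {∞, 2, 3, 5, 7, 11, 13, 17, 19, 29, 47}.
v=3: a=3^2·(≡1), b=3^0·(≡1) mod 3; (1|3)=+1, (1|3)=+1; (−1)^{2·0·1}·(+1)^0·(+1)^2 = +1.
v=47: a=47^0·(≡38), b=47^-2·(≡9) mod 47; (38|47)=-1, (9|47)=+1; (−1)^{0·-2·23}·(-1)^-2·(+1)^0 = +1.
v=2: v_2(a)=-6, v_2(b)=0; units ≡ 5, 3 (mod 8); ε·ε+αω+βω = 0·1+-6·1+0·1 ≡ 0  ⇒  (a,b)_2 = +1.
v=5: a=5^0·(≡3), b=5^3·(≡1) mod 5; (3|5)=-1, (1|5)=+1; (−1)^{0·3·2}·(-1)^3·(+1)^0 = -1.
v=∞: 493 > 0 and -32045 < 0  ⇒  (a,b)_∞ = +1.
v=13: a=13^-2·(≡4), b=13^3·(≡11) mod 13; (4|13)=+1, (11|13)=-1; (−1)^{-2·3·6}·(+1)^3·(-1)^-2 = +1.
v=19: a=19^0·(≡2), b=19^-6·(≡3) mod 19; (2|19)=-1, (3|19)=-1; (−1)^{0·-6·9}·(-1)^-6·(-1)^0 = +1.
v=11: a=11^4·(≡1), b=11^8·(≡5) mod 11; (1|11)=+1, (5|11)=+1; (−1)^{4·8·5}·(+1)^8·(+1)^4 = +1.
v=7: a=7^-2·(≡3), b=7^-4·(≡1) mod 7; (3|7)=-1, (1|7)=+1; (−1)^{-2·-4·3}·(-1)^-4·(+1)^-2 = +1.
v=29: a=29^1·(≡19), b=29^3·(≡12) mod 29; (19|29)=-1, (12|29)=-1; (−1)^{1·3·14}·(-1)^3·(-1)^1 = +1.
v=17: a=17^1·(≡14), b=17^5·(≡8) mod 17; (14|17)=-1, (8|17)=+1; (−1)^{1·5·8}·(-1)^5·(+1)^1 = -1.
|Ram(493, -32045)| = 2, even; anisotropic at {5, 17}.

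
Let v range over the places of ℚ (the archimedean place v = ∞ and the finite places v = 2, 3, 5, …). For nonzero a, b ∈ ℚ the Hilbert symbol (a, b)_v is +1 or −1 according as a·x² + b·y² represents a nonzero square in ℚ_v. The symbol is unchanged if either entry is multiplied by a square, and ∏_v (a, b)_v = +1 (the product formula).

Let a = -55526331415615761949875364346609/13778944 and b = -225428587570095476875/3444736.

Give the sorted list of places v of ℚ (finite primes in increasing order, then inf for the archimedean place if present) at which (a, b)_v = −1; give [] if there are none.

(a, b) ≡ (-2533289, -1147) mod (ℚ^×)²; places V = {2, 5, 7, 11, 13, 17, 19, 23, 29, 31, 37, 43, ∞}.
(a,b)_29: α=-2, u≡20; β=-2, v≡13 (mod 29); (20|29)=+1, (13|29)=+1; sign (−1)^0·+1^-2·+1^-2 = +1.
(a,b)_43: α=2, u≡36; β=0, v≡23 (mod 43); (36|43)=+1, (23|43)=+1; sign (−1)^0·+1^0·+1^2 = +1.
(a,b)_37: α=2, u≡3; β=1, v≡14 (mod 37); (3|37)=+1, (14|37)=-1; sign (−1)^0·+1^1·-1^2 = +1.
(a,b)_7: α=4, u≡1; β=2, v≡4 (mod 7); (1|7)=+1, (4|7)=+1; sign (−1)^0·+1^2·+1^4 = +1.
(a,b)_19: α=3, u≡17; β=2, v≡12 (mod 19); (17|19)=+1, (12|19)=-1; sign (−1)^0·+1^2·-1^3 = -1.
(a,b)_17: α=1, u≡12; β=2, v≡13 (mod 17); (12|17)=-1, (13|17)=+1; sign (−1)^0·-1^2·+1^1 = +1.
(a,b)_5: α=0, u≡4; β=4, v≡2 (mod 5); (4|5)=+1, (2|5)=-1; sign (−1)^0·+1^4·-1^0 = +1.
(a,b)_11: α=3, u≡6; β=2, v≡8 (mod 11); (6|11)=-1, (8|11)=-1; sign (−1)^0·-1^2·-1^3 = -1.
(a,b)_23: α=3, u≡13; β=2, v≡8 (mod 23); (13|23)=+1, (8|23)=+1; sign (−1)^0·+1^2·+1^3 = +1.
(a,b)_2: α=-14, β=-12; u≡7, v≡5 (mod 8); ε(u)ε(v)=1·0, αω(v)=-14·1, βω(u)=-12·0; sum ≡ 0  ⇒  +1.
(a,b)_∞: sgn(-2533289)=−, sgn(-1147)=−, so -1.
(a,b)_13: α=2, u≡8; β=0, v≡12 (mod 13); (8|13)=-1, (12|13)=+1; sign (−1)^0·-1^0·+1^2 = +1.
(a,b)_31: α=5, u≡14; β=3, v≡14 (mod 31); (14|31)=+1, (14|31)=+1; sign (−1)^1·+1^3·+1^5 = -1.
Ram(-2533289, -1147) = {11, 19, 31, ∞}; no ℚ_11-point on the conic.

[11, 19, 31, inf]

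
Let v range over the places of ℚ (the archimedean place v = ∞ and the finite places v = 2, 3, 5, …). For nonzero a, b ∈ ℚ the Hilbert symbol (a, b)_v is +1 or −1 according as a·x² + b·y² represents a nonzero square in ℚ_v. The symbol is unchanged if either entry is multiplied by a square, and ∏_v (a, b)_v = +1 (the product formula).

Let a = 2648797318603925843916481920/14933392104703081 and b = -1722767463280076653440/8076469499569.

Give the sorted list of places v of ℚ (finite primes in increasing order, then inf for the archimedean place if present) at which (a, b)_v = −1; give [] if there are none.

(a, b) ≡ (2844870, -6510) mod (ℚ^×)²; places V = {2, 3, 5, 7, 11, 13, 19, 23, 29, 31, 43, 53, ∞}.
(a,b)_53: α=-2, u≡10; β=-2, v≡9 (mod 53); (10|53)=+1, (9|53)=+1; sign (−1)^0·+1^-2·+1^-2 = +1.
(a,b)_2: α=7, β=7; u≡3, v≡1 (mod 8); ε(u)ε(v)=1·0, αω(v)=7·0, βω(u)=7·1; sum ≡ 1  ⇒  -1.
(a,b)_5: α=1, u≡4; β=1, v≡3 (mod 5); (4|5)=+1, (3|5)=-1; sign (−1)^0·+1^1·-1^1 = -1.
(a,b)_43: α=-6, u≡3; β=-4, v≡42 (mod 43); (3|43)=-1, (42|43)=-1; sign (−1)^0·-1^-4·-1^-6 = +1.
(a,b)_∞: sgn(2844870)=+, sgn(-6510)=−, so +1.
(a,b)_13: α=2, u≡8; β=2, v≡3 (mod 13); (8|13)=-1, (3|13)=+1; sign (−1)^0·-1^2·+1^2 = +1.
(a,b)_11: α=2, u≡7; β=2, v≡7 (mod 11); (7|11)=-1, (7|11)=-1; sign (−1)^0·-1^2·-1^2 = +1.
(a,b)_3: α=3, u≡2; β=3, v≡2 (mod 3); (2|3)=-1, (2|3)=-1; sign (−1)^1·-1^3·-1^3 = -1.
(a,b)_19: α=1, u≡10; β=2, v≡17 (mod 19); (10|19)=-1, (17|19)=+1; sign (−1)^0·-1^2·+1^1 = +1.
(a,b)_23: α=5, u≡19; β=2, v≡7 (mod 23); (19|23)=-1, (7|23)=-1; sign (−1)^0·-1^2·-1^5 = -1.
(a,b)_7: α=11, u≡2; β=7, v≡4 (mod 7); (2|7)=+1, (4|7)=+1; sign (−1)^1·+1^7·+1^11 = -1.
(a,b)_31: α=1, u≡1; β=1, v≡10 (mod 31); (1|31)=+1, (10|31)=+1; sign (−1)^1·+1^1·+1^1 = -1.
(a,b)_29: α=-2, u≡22; β=-2, v≡10 (mod 29); (22|29)=+1, (10|29)=-1; sign (−1)^0·+1^-2·-1^-2 = +1.
|Ram(2844870, -6510)| = 6, even; anisotropic at {2, 3, 5, 7, 23, 31}.

[2, 3, 5, 7, 23, 31]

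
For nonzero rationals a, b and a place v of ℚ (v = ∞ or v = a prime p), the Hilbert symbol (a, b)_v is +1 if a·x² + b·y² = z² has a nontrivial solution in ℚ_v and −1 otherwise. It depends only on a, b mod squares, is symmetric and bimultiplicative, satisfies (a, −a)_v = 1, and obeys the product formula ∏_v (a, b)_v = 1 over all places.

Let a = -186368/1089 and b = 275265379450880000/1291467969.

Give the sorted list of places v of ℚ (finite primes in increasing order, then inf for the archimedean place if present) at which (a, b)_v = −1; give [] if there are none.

[2, 13]

Mod squares: a ≡ -182, b ≡ 2. Check v ∈ {∞, 2, 3, 5, 7, 11, 13}.
v=7: a=7^1·(≡1), b=7^6·(≡1) mod 7; (1|7)=+1, (1|7)=+1; (−1)^{1·6·3}·(+1)^6·(+1)^1 = +1.
v=13: a=13^1·(≡12), b=13^4·(≡6) mod 13; (12|13)=+1, (6|13)=-1; (−1)^{1·4·6}·(+1)^4·(-1)^1 = -1.
v=3: a=3^-2·(≡1), b=3^-6·(≡2) mod 3; (1|3)=+1, (2|3)=-1; (−1)^{-2·-6·1}·(+1)^-6·(-1)^-2 = +1.
v=2: v_2(a)=11, v_2(b)=17; units ≡ 5, 1 (mod 8); ε·ε+αω+βω = 0·0+11·0+17·1 ≡ 1  ⇒  (a,b)_2 = -1.
v=11: a=11^-2·(≡3), b=11^-6·(≡2) mod 11; (3|11)=+1, (2|11)=-1; (−1)^{-2·-6·5}·(+1)^-6·(-1)^-2 = +1.
v=∞: -182 < 0 and 2 > 0  ⇒  (a,b)_∞ = +1.
v=5: a=5^0·(≡3), b=5^4·(≡2) mod 5; (3|5)=-1, (2|5)=-1; (−1)^{0·4·2}·(-1)^4·(-1)^0 = +1.
(-182, 2 / ℚ) ramifies at {2, 13}: a division algebra.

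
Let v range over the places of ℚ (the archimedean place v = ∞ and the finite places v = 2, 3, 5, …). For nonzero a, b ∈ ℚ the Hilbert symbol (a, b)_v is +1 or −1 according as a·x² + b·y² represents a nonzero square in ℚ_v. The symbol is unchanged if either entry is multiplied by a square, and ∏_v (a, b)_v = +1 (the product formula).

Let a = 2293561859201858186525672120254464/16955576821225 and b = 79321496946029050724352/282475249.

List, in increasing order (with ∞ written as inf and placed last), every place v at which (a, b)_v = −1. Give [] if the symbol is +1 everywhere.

[2, 3, 17, 29]

Mod squares: a ≡ 1190663034, b ≡ 1518. Check v ∈ {∞, 2, 3, 5, 7, 11, 17, 23, 29, 37, 43}.
v=37: a=37^3·(≡8), b=37^2·(≡21) mod 37; (8|37)=-1, (21|37)=+1; (−1)^{3·2·18}·(-1)^2·(+1)^3 = +1.
v=23: a=23^1·(≡8), b=23^1·(≡14) mod 23; (8|23)=+1, (14|23)=-1; (−1)^{1·1·11}·(+1)^1·(-1)^1 = +1.
v=7: a=7^-14·(≡1), b=7^-10·(≡5) mod 7; (1|7)=+1, (5|7)=-1; (−1)^{-14·-10·3}·(+1)^-10·(-1)^-14 = +1.
v=17: a=17^3·(≡11), b=17^2·(≡10) mod 17; (11|17)=-1, (10|17)=-1; (−1)^{3·2·8}·(-1)^2·(-1)^3 = -1.
v=29: a=29^3·(≡7), b=29^2·(≡21) mod 29; (7|29)=+1, (21|29)=-1; (−1)^{3·2·14}·(+1)^2·(-1)^3 = -1.
v=3: a=3^7·(≡2), b=3^5·(≡2) mod 3; (2|3)=-1, (2|3)=-1; (−1)^{7·5·1}·(-1)^5·(-1)^7 = -1.
v=43: a=43^3·(≡13), b=43^2·(≡14) mod 43; (13|43)=+1, (14|43)=+1; (−1)^{3·2·21}·(+1)^2·(+1)^3 = +1.
v=∞: 1190663034 > 0 and 1518 > 0  ⇒  (a,b)_∞ = +1.
v=5: a=5^-2·(≡1), b=5^0·(≡3) mod 5; (1|5)=+1, (3|5)=-1; (−1)^{-2·0·2}·(+1)^0·(-1)^-2 = +1.
v=11: a=11^1·(≡4), b=11^1·(≡7) mod 11; (4|11)=+1, (7|11)=-1; (−1)^{1·1·5}·(+1)^1·(-1)^1 = +1.
v=2: v_2(a)=33, v_2(b)=21; units ≡ 5, 7 (mod 8); ε·ε+αω+βω = 0·1+33·0+21·1 ≡ 1  ⇒  (a,b)_2 = -1.
(1190663034, 1518 / ℚ) ramifies at {2, 3, 17, 29}: a division algebra.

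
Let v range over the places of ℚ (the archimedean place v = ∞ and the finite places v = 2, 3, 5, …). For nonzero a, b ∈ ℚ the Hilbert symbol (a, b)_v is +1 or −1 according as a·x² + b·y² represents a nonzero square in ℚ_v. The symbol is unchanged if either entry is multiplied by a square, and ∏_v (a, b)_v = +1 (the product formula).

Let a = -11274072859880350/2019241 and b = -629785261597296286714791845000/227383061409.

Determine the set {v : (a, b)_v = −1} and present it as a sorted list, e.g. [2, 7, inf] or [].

(a, b) ≡ (-19006, -2) mod (ℚ^×)²; places V = {2, 3, 5, 7, 11, 13, 17, 29, 41, 43, ∞}.
(a,b)_43: α=1, u≡41; β=2, v≡36 (mod 43); (41|43)=+1, (36|43)=+1; sign (−1)^0·+1^2·+1^1 = +1.
(a,b)_∞: sgn(-19006)=−, sgn(-2)=−, so -1.
(a,b)_2: α=1, β=3; u≡1, v≡7 (mod 8); ε(u)ε(v)=0·1, αω(v)=1·0, βω(u)=3·0; sum ≡ 0  ⇒  +1.
(a,b)_13: α=3, u≡7; β=4, v≡2 (mod 13); (7|13)=-1, (2|13)=-1; sign (−1)^0·-1^4·-1^3 = -1.
(a,b)_41: α=2, u≡25; β=4, v≡39 (mod 41); (25|41)=+1, (39|41)=+1; sign (−1)^0·+1^4·+1^2 = +1.
(a,b)_17: α=5, u≡2; β=8, v≡9 (mod 17); (2|17)=+1, (9|17)=+1; sign (−1)^0·+1^8·+1^5 = +1.
(a,b)_5: α=2, u≡1; β=4, v≡2 (mod 5); (1|5)=+1, (2|5)=-1; sign (−1)^0·+1^4·-1^2 = +1.
(a,b)_11: α=0, u≡2; β=2, v≡9 (mod 11); (2|11)=-1, (9|11)=+1; sign (−1)^0·-1^2·+1^0 = +1.
(a,b)_7: α=-4, u≡5; β=-2, v≡3 (mod 7); (5|7)=-1, (3|7)=-1; sign (−1)^0·-1^-2·-1^-4 = +1.
(a,b)_3: α=0, u≡2; β=-8, v≡1 (mod 3); (2|3)=-1, (1|3)=+1; sign (−1)^0·-1^-8·+1^0 = +1.
(a,b)_29: α=-2, u≡2; β=-4, v≡17 (mod 29); (2|29)=-1, (17|29)=-1; sign (−1)^0·-1^-4·-1^-2 = +1.
|Ram(-19006, -2)| = 2, even; anisotropic at {13, ∞}.

[13, inf]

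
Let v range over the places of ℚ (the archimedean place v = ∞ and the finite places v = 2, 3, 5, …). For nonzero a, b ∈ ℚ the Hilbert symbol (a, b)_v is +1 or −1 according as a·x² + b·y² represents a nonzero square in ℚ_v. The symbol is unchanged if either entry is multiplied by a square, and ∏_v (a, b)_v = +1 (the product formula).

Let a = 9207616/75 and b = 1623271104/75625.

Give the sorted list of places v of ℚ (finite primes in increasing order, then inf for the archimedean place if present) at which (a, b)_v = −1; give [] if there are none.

[2, 3, 13, 29, 37, 41]

(a, b) ≡ (3567, 313131) mod (ℚ^×)²; places V = {2, 3, 5, 7, 11, 13, 29, 31, 37, 41, ∞}.
(a,b)_41: α=1, u≡9; β=0, v≡12 (mod 41); (9|41)=+1, (12|41)=-1; sign (−1)^0·+1^0·-1^1 = -1.
(a,b)_29: α=1, u≡28; β=0, v≡18 (mod 29); (28|29)=+1, (18|29)=-1; sign (−1)^0·+1^0·-1^1 = -1.
(a,b)_13: α=0, u≡8; β=1, v≡8 (mod 13); (8|13)=-1, (8|13)=-1; sign (−1)^0·-1^1·-1^0 = -1.
(a,b)_31: α=0, u≡14; β=1, v≡23 (mod 31); (14|31)=+1, (23|31)=-1; sign (−1)^0·+1^1·-1^0 = +1.
(a,b)_2: α=6, β=6; u≡7, v≡3 (mod 8); ε(u)ε(v)=1·1, αω(v)=6·1, βω(u)=6·0; sum ≡ 1  ⇒  -1.
(a,b)_∞: sgn(3567)=+, sgn(313131)=+, so +1.
(a,b)_37: α=0, u≡18; β=1, v≡1 (mod 37); (18|37)=-1, (1|37)=+1; sign (−1)^0·-1^1·+1^0 = -1.
(a,b)_5: α=-2, u≡2; β=-4, v≡4 (mod 5); (2|5)=-1, (4|5)=+1; sign (−1)^0·-1^-4·+1^-2 = +1.
(a,b)_7: α=0, u≡1; β=1, v≡3 (mod 7); (1|7)=+1, (3|7)=-1; sign (−1)^0·+1^1·-1^0 = +1.
(a,b)_3: α=-1, u≡1; β=5, v≡1 (mod 3); (1|3)=+1, (1|3)=+1; sign (−1)^1·+1^5·+1^-1 = -1.
(a,b)_11: α=2, u≡1; β=-2, v≡9 (mod 11); (1|11)=+1, (9|11)=+1; sign (−1)^0·+1^-2·+1^2 = +1.
Ram(3567, 313131) = {2, 3, 13, 29, 37, 41}; no ℚ_2-point on the conic.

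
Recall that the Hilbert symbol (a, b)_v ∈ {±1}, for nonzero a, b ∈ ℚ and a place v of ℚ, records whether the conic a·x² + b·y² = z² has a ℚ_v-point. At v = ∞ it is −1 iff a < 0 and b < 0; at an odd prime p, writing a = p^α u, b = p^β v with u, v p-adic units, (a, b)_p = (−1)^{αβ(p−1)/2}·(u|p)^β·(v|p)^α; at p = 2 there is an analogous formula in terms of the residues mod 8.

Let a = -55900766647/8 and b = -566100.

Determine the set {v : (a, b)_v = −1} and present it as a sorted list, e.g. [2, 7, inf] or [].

[2, 31, 37, inf]

(a, b) ≡ (-923979614, -629) mod (ℚ^×)²; places V = {2, 3, 5, 11, 17, 19, 29, 31, 37, 43, ∞}.
(a,b)_5: α=0, u≡1; β=2, v≡1 (mod 5); (1|5)=+1, (1|5)=+1; sign (−1)^0·+1^2·+1^0 = +1.
(a,b)_2: α=-3, β=2; u≡1, v≡3 (mod 8); ε(u)ε(v)=0·1, αω(v)=-3·1, βω(u)=2·0; sum ≡ 1  ⇒  -1.
(a,b)_19: α=1, u≡14; β=0, v≡5 (mod 19); (14|19)=-1, (5|19)=+1; sign (−1)^0·-1^0·+1^1 = +1.
(a,b)_29: α=1, u≡20; β=0, v≡9 (mod 29); (20|29)=+1, (9|29)=+1; sign (−1)^0·+1^0·+1^1 = +1.
(a,b)_17: α=1, u≡10; β=1, v≡3 (mod 17); (10|17)=-1, (3|17)=-1; sign (−1)^0·-1^1·-1^1 = +1.
(a,b)_∞: sgn(-923979614)=−, sgn(-629)=−, so -1.
(a,b)_3: α=0, u≡1; β=2, v≡1 (mod 3); (1|3)=+1, (1|3)=+1; sign (−1)^0·+1^2·+1^0 = +1.
(a,b)_43: α=1, u≡12; β=0, v≡38 (mod 43); (12|43)=-1, (38|43)=+1; sign (−1)^0·-1^0·+1^1 = +1.
(a,b)_31: α=1, u≡11; β=0, v≡22 (mod 31); (11|31)=-1, (22|31)=-1; sign (−1)^0·-1^0·-1^1 = -1.
(a,b)_37: α=1, u≡11; β=1, v≡18 (mod 37); (11|37)=+1, (18|37)=-1; sign (−1)^0·+1^1·-1^1 = -1.
(a,b)_11: α=2, u≡5; β=0, v≡4 (mod 11); (5|11)=+1, (4|11)=+1; sign (−1)^0·+1^0·+1^2 = +1.
Ram(-923979614, -629) = {2, 31, 37, ∞}; no ℚ_2-point on the conic.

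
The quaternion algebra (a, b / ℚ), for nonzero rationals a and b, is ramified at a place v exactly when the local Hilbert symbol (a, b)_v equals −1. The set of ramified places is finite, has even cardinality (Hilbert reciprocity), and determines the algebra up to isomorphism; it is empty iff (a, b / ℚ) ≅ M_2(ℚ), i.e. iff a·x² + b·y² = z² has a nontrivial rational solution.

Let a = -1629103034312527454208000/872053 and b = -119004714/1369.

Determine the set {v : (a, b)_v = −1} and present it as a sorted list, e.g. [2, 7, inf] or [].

(a, b) ≡ (-13585, -874) mod (ℚ^×)²; places V = {2, 3, 5, 7, 11, 13, 19, 23, 31, 37, 41, ∞}.
(a,b)_∞: sgn(-13585)=−, sgn(-874)=−, so -1.
(a,b)_23: α=4, u≡18; β=1, v≡16 (mod 23); (18|23)=+1, (16|23)=+1; sign (−1)^0·+1^1·+1^4 = +1.
(a,b)_5: α=3, u≡2; β=0, v≡4 (mod 5); (2|5)=-1, (4|5)=+1; sign (−1)^0·-1^0·+1^3 = +1.
(a,b)_37: α=-2, u≡31; β=-2, v≡14 (mod 37); (31|37)=-1, (14|37)=-1; sign (−1)^0·-1^-2·-1^-2 = +1.
(a,b)_11: α=3, u≡7; β=0, v≡8 (mod 11); (7|11)=-1, (8|11)=-1; sign (−1)^0·-1^0·-1^3 = -1.
(a,b)_13: α=-1, u≡8; β=0, v≡4 (mod 13); (8|13)=-1, (4|13)=+1; sign (−1)^0·-1^0·+1^-1 = +1.
(a,b)_7: α=-2, u≡1; β=0, v≡1 (mod 7); (1|7)=+1, (1|7)=+1; sign (−1)^0·+1^0·+1^-2 = +1.
(a,b)_41: α=0, u≡14; β=2, v≡29 (mod 41); (14|41)=-1, (29|41)=-1; sign (−1)^0·-1^2·-1^0 = +1.
(a,b)_19: α=3, u≡4; β=1, v≡1 (mod 19); (4|19)=+1, (1|19)=+1; sign (−1)^1·+1^1·+1^3 = -1.
(a,b)_3: α=4, u≡2; β=4, v≡2 (mod 3); (2|3)=-1, (2|3)=-1; sign (−1)^0·-1^4·-1^4 = +1.
(a,b)_31: α=2, u≡6; β=0, v≡14 (mod 31); (6|31)=-1, (14|31)=+1; sign (−1)^0·-1^0·+1^2 = +1.
(a,b)_2: α=16, β=1; u≡7, v≡3 (mod 8); ε(u)ε(v)=1·1, αω(v)=16·1, βω(u)=1·0; sum ≡ 1  ⇒  -1.
|Ram(-13585, -874)| = 4, even; anisotropic at {2, 11, 19, ∞}.

[2, 11, 19, inf]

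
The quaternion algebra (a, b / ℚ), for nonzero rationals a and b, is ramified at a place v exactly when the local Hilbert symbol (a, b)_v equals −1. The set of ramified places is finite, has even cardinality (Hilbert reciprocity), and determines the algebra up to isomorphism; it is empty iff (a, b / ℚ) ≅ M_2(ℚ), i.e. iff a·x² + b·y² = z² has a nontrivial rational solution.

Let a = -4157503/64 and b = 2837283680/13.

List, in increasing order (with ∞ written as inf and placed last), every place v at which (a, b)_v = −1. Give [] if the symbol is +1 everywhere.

[5, 7, 11, 23]

(a, b) ≡ (-84847, 2305292990) mod (ℚ^×)²; places V = {2, 5, 7, 11, 13, 17, 19, 23, 31, ∞}.
(a,b)_23: α=1, u≡10; β=1, v≡11 (mod 23); (10|23)=-1, (11|23)=-1; sign (−1)^1·-1^1·-1^1 = -1.
(a,b)_13: α=0, u≡12; β=-1, v≡10 (mod 13); (12|13)=+1, (10|13)=+1; sign (−1)^0·+1^-1·+1^0 = +1.
(a,b)_17: α=1, u≡12; β=1, v≡6 (mod 17); (12|17)=-1, (6|17)=-1; sign (−1)^0·-1^1·-1^1 = +1.
(a,b)_7: α=3, u≡3; β=1, v≡3 (mod 7); (3|7)=-1, (3|7)=-1; sign (−1)^1·-1^1·-1^3 = -1.
(a,b)_∞: sgn(-84847)=−, sgn(2305292990)=+, so +1.
(a,b)_2: α=-6, β=5; u≡1, v≡7 (mod 8); ε(u)ε(v)=0·1, αω(v)=-6·0, βω(u)=5·0; sum ≡ 0  ⇒  +1.
(a,b)_5: α=0, u≡3; β=1, v≡2 (mod 5); (3|5)=-1, (2|5)=-1; sign (−1)^0·-1^1·-1^0 = -1.
(a,b)_19: α=0, u≡11; β=1, v≡14 (mod 19); (11|19)=+1, (14|19)=-1; sign (−1)^0·+1^1·-1^0 = +1.
(a,b)_11: α=0, u≡10; β=1, v≡8 (mod 11); (10|11)=-1, (8|11)=-1; sign (−1)^0·-1^1·-1^0 = -1.
(a,b)_31: α=1, u≡12; β=1, v≡20 (mod 31); (12|31)=-1, (20|31)=+1; sign (−1)^1·-1^1·+1^1 = +1.
Ram(-84847, 2305292990) = {5, 7, 11, 23}; no ℚ_5-point on the conic.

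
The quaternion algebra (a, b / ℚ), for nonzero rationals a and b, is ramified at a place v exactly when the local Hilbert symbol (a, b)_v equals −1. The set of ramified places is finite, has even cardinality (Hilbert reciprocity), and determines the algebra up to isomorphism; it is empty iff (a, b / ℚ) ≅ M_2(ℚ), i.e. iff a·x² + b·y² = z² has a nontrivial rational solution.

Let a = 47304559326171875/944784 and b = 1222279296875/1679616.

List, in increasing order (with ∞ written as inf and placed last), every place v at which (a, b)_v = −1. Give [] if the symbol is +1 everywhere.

(a, b) ≡ (299, 35) mod (ℚ^×)²; places V = {2, 3, 5, 7, 13, 23, ∞}.
(a,b)_13: α=1, u≡4; β=2, v≡1 (mod 13); (4|13)=+1, (1|13)=+1; sign (−1)^0·+1^2·+1^1 = +1.
(a,b)_∞: sgn(299)=+, sgn(35)=+, so +1.
(a,b)_3: α=-10, u≡2; β=-8, v≡2 (mod 3); (2|3)=-1, (2|3)=-1; sign (−1)^0·-1^-8·-1^-10 = +1.
(a,b)_7: α=2, u≡3; β=1, v≡3 (mod 7); (3|7)=-1, (3|7)=-1; sign (−1)^0·-1^1·-1^2 = -1.
(a,b)_2: α=-4, β=-8; u≡3, v≡3 (mod 8); ε(u)ε(v)=1·1, αω(v)=-4·1, βω(u)=-8·1; sum ≡ 1  ⇒  -1.
(a,b)_23: α=3, u≡16; β=2, v≡1 (mod 23); (16|23)=+1, (1|23)=+1; sign (−1)^0·+1^2·+1^3 = +1.
(a,b)_5: α=14, u≡1; β=9, v≡2 (mod 5); (1|5)=+1, (2|5)=-1; sign (−1)^0·+1^9·-1^14 = +1.
|Ram(299, 35)| = 2, even; anisotropic at {2, 7}.

[2, 7]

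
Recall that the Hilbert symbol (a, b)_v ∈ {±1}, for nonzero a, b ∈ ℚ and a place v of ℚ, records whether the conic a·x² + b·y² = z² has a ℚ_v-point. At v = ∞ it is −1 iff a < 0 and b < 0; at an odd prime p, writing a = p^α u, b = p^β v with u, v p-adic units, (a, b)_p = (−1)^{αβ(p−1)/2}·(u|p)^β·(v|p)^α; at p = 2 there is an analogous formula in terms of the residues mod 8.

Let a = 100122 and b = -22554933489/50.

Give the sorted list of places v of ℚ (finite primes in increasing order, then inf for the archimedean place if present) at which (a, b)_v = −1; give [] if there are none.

[2, 37]

Mod squares: a ≡ 100122, b ≡ -2. Check v ∈ {∞, 2, 3, 5, 11, 37, 41}.
v=∞: 100122 > 0 and -2 < 0  ⇒  (a,b)_∞ = +1.
v=3: a=3^1·(≡2), b=3^4·(≡1) mod 3; (2|3)=-1, (1|3)=+1; (−1)^{1·4·1}·(-1)^4·(+1)^1 = +1.
v=5: a=5^0·(≡2), b=5^-2·(≡3) mod 5; (2|5)=-1, (3|5)=-1; (−1)^{0·-2·2}·(-1)^-2·(-1)^0 = +1.
v=37: a=37^1·(≡5), b=37^2·(≡22) mod 37; (5|37)=-1, (22|37)=-1; (−1)^{1·2·18}·(-1)^2·(-1)^1 = -1.
v=11: a=11^1·(≡5), b=11^2·(≡3) mod 11; (5|11)=+1, (3|11)=+1; (−1)^{1·2·5}·(+1)^2·(+1)^1 = +1.
v=41: a=41^1·(≡23), b=41^2·(≡1) mod 41; (23|41)=+1, (1|41)=+1; (−1)^{1·2·20}·(+1)^2·(+1)^1 = +1.
v=2: v_2(a)=1, v_2(b)=-1; units ≡ 5, 7 (mod 8); ε·ε+αω+βω = 0·1+1·0+-1·1 ≡ 1  ⇒  (a,b)_2 = -1.
Ram(100122, -2) = {2, 37}; no ℚ_2-point on the conic.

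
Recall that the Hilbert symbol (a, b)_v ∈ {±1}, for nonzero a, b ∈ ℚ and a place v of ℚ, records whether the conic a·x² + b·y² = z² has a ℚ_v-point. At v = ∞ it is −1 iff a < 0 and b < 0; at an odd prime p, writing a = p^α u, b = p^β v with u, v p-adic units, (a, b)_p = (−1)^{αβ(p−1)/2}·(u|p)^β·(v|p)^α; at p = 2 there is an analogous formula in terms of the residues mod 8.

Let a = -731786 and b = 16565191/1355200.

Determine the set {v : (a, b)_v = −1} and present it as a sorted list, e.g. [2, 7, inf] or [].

[11, 29, 31, 37]

(a, b) ≡ (-731786, 217) mod (ℚ^×)²; places V = {2, 5, 7, 11, 17, 29, 31, 37, 43, ∞}.
(a,b)_2: α=1, β=-6; u≡3, v≡1 (mod 8); ε(u)ε(v)=1·0, αω(v)=1·0, βω(u)=-6·1; sum ≡ 0  ⇒  +1.
(a,b)_31: α=1, u≡16; β=1, v≡19 (mod 31); (16|31)=+1, (19|31)=+1; sign (−1)^1·+1^1·+1^1 = -1.
(a,b)_29: α=1, u≡25; β=0, v≡14 (mod 29); (25|29)=+1, (14|29)=-1; sign (−1)^0·+1^0·-1^1 = -1.
(a,b)_11: α=1, u≡2; β=-2, v≡8 (mod 11); (2|11)=-1, (8|11)=-1; sign (−1)^0·-1^-2·-1^1 = -1.
(a,b)_43: α=0, u≡31; β=2, v≡12 (mod 43); (31|43)=+1, (12|43)=-1; sign (−1)^0·+1^2·-1^0 = +1.
(a,b)_17: α=0, u≡13; β=2, v≡15 (mod 17); (13|17)=+1, (15|17)=+1; sign (−1)^0·+1^2·+1^0 = +1.
(a,b)_5: α=0, u≡4; β=-2, v≡2 (mod 5); (4|5)=+1, (2|5)=-1; sign (−1)^0·+1^-2·-1^0 = +1.
(a,b)_∞: sgn(-731786)=−, sgn(217)=+, so +1.
(a,b)_7: α=0, u≡1; β=-1, v≡6 (mod 7); (1|7)=+1, (6|7)=-1; sign (−1)^0·+1^-1·-1^0 = +1.
(a,b)_37: α=1, u≡17; β=0, v≡32 (mod 37); (17|37)=-1, (32|37)=-1; sign (−1)^0·-1^0·-1^1 = -1.
Ram(-731786, 217) = {11, 29, 31, 37}; no ℚ_11-point on the conic.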